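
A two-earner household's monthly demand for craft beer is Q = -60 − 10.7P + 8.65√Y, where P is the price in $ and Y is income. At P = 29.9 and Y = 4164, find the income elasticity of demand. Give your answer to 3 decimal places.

At P = 29.9, Y = 4164: Q = 178.246.
Holding P constant, ∂Q/∂Y = 8.65/(2√Y) = 0.0670241.
η_Y = (∂Q/∂Y)·(Y/Q) = 0.0670241 × (4164/178.246) = 1.566.

1.566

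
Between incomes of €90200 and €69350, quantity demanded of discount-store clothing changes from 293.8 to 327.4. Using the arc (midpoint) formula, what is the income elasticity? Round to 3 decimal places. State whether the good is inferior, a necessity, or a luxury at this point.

-0.414 (inferior good)

ΔQ = 327.4 − 293.8 = 33.6; midpoint Q̄ = (293.8 + 327.4)/2 = 310.6.
ΔI = 69350 − 90200 = -20850; midpoint Ī = (90200 + 69350)/2 = 79775.
η = (ΔQ/Q̄) ÷ (ΔI/Ī) = (33.6/310.6) ÷ (-20850/79775) = -0.414.
η < 0 ⇒ inferior good.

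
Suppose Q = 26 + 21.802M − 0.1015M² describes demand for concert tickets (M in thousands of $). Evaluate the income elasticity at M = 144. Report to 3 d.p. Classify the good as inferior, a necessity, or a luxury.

At M = 144: Q = 1060.7840.
dQ/dM = 21.802 − 0.203M = -7.43000.
η = (dQ/dM)·(M/Q) = -7.43000 × (144/1060.7840) = -1.009.
η < 0 ⇒ inferior good.

-1.009 (inferior good)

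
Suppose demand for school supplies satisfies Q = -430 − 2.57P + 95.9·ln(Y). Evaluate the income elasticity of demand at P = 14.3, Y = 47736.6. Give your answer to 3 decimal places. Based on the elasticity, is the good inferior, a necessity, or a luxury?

0.169 (necessity)

At P = 14.3, Y = 47736.6: Q = 566.423.
Holding P constant, ∂Q/∂Y = 95.9/Y = 0.00200894.
η_Y = (∂Q/∂Y)·(Y/Q) = 0.00200894 × (47736.6/566.423) = 0.169.
Since 0 < η < 1, this is a necessity.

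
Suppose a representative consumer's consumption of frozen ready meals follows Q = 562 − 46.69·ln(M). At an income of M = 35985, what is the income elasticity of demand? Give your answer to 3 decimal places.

At M = 35985: Q = 72.182.
dQ/dM = -46.69/M = -0.00129749 at this income.
η = (dQ/dM)·(M/Q) = -0.00129749 × (35985/72.182) = -0.647.

-0.647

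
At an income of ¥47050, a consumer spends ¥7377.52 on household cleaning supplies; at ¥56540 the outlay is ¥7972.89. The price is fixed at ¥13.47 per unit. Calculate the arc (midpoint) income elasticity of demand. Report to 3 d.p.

0.423

With a constant price, Q₁ = 7377.52/13.47 = 547.700 and Q₂ = 7972.89/13.47 = 591.900 (equivalently, work directly with expenditure since P cancels).
Midpoint %ΔQ = (7972.89 − 7377.52)/7675.21 = 0.07757; midpoint %ΔI = (56540 − 47050)/51795 = 0.18322.
η = 0.07757 / 0.18322 = 0.423.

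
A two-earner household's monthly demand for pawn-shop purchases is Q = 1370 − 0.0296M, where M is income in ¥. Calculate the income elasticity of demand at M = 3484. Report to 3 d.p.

-0.081

At M = 3484: Q = 1266.874.
dQ/dM = −0.0296.
η = (dQ/dM)·(M/Q) = -0.0296 × (3484/1266.874) = -0.081.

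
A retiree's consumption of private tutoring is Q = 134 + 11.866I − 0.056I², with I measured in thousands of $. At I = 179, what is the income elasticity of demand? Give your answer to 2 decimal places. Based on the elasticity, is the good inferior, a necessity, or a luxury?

-3.16 (inferior good)

At I = 179: Q = 463.7180.
dQ/dI = 11.866 − 0.112I = -8.18200.
η = (dQ/dI)·(I/Q) = -8.18200 × (179/463.7180) = -3.16.
η < 0 ⇒ inferior good.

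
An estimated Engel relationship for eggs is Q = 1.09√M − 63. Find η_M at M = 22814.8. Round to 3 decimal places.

0.810

At M = 22814.8: Q = 101.640.
dQ/dM = 1.09/(2√M) = 0.00360818 at this income.
η = (dQ/dM)·(M/Q) = 0.00360818 × (22814.8/101.640) = 0.810.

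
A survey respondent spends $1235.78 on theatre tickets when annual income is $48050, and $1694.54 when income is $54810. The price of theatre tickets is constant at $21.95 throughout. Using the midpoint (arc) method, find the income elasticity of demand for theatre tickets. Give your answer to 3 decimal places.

2.382

With a constant price, Q₁ = 1235.78/21.95 = 56.300 and Q₂ = 1694.54/21.95 = 77.200 (equivalently, work directly with expenditure since P cancels).
Midpoint %ΔQ = (1694.54 − 1235.78)/1465.16 = 0.31311; midpoint %ΔI = (54810 − 48050)/51430 = 0.13144.
η = 0.31311 / 0.13144 = 2.382.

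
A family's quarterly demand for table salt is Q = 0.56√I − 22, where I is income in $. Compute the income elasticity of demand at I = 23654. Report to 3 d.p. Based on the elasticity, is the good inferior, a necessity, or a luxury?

0.672 (necessity)

At I = 23654: Q = 64.127.
dQ/dI = 0.56/(2√I) = 0.00182056 at this income.
η = (dQ/dI)·(I/Q) = 0.00182056 × (23654/64.127) = 0.672.
Since 0 < η < 1, the good is a necessity.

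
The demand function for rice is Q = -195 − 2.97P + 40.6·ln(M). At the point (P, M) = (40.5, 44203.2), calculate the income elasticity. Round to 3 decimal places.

At P = 40.5, M = 44203.2: Q = 118.995.
Holding P constant, ∂Q/∂M = 40.6/M = 0.000918486.
η_M = (∂Q/∂M)·(M/Q) = 0.000918486 × (44203.2/118.995) = 0.341.

0.341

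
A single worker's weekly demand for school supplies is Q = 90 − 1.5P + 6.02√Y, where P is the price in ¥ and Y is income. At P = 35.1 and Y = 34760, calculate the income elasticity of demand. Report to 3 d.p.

At P = 35.1, Y = 34760: Q = 1159.721.
Holding P constant, ∂Q/∂Y = 6.02/(2√Y) = 0.0161446.
η_Y = (∂Q/∂Y)·(Y/Q) = 0.0161446 × (34760/1159.721) = 0.484.

0.484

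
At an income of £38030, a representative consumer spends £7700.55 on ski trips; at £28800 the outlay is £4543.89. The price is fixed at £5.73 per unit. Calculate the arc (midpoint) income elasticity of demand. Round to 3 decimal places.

With a constant price, Q₁ = 7700.55/5.73 = 1343.901 and Q₂ = 4543.89/5.73 = 793.000 (equivalently, work directly with expenditure since P cancels).
Midpoint %ΔQ = (4543.89 − 7700.55)/6122.22 = -0.51561; midpoint %ΔI = (28800 − 38030)/33415 = -0.27622.
η = -0.51561 / -0.27622 = 1.867.

1.867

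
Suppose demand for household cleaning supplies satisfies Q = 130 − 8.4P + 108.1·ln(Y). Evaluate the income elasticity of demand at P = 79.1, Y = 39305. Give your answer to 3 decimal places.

0.177

At P = 79.1, Y = 39305: Q = 609.161.
Holding P constant, ∂Q/∂Y = 108.1/Y = 0.00275029.
η_Y = (∂Q/∂Y)·(Y/Q) = 0.00275029 × (39305/609.161) = 0.177.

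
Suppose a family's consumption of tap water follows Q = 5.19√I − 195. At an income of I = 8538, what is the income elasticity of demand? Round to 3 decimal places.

0.843

At I = 8538: Q = 284.563.
dQ/dI = 5.19/(2√I) = 0.028084 at this income.
η = (dQ/dI)·(I/Q) = 0.028084 × (8538/284.563) = 0.843.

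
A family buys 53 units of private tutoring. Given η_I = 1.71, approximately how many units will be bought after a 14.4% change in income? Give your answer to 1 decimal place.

%ΔQ ≈ η × %ΔI = 1.71 × 14.4% = 24.624%.
New Q ≈ 53 × (1 + 0.24624) = 66.1.

66.1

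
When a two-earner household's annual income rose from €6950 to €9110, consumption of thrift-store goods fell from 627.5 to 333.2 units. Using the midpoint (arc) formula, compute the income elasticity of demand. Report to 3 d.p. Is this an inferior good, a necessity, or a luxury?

ΔQ = 333.2 − 627.5 = -294.3; midpoint Q̄ = (627.5 + 333.2)/2 = 480.35.
ΔI = 9110 − 6950 = 2160; midpoint Ī = (6950 + 9110)/2 = 8030.
η = (ΔQ/Q̄) ÷ (ΔI/Ī) = (-294.3/480.35) ÷ (2160/8030) = -2.278.
η < 0 ⇒ inferior good.

-2.278 (inferior good)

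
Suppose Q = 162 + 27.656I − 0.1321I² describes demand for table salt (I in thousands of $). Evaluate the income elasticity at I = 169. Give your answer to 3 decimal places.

-2.702

At I = 169: Q = 1062.9559.
dQ/dI = 27.656 − 0.2642I = -16.99380.
η = (dQ/dI)·(I/Q) = -16.99380 × (169/1062.9559) = -2.702.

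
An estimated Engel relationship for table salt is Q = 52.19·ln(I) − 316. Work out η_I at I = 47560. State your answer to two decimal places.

0.21

At I = 47560: Q = 246.073.
dQ/dI = 52.19/I = 0.00109735 at this income.
η = (dQ/dI)·(I/Q) = 0.00109735 × (47560/246.073) = 0.21.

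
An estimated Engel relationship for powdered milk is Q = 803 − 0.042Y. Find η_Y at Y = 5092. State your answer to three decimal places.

-0.363

At Y = 5092: Q = 589.136.
dQ/dY = −0.042.
η = (dQ/dY)·(Y/Q) = -0.042 × (5092/589.136) = -0.363.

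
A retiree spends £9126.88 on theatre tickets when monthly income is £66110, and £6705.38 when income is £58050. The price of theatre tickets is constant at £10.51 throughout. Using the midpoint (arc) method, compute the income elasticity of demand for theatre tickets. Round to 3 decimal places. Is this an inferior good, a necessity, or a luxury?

With a constant price, Q₁ = 9126.88/10.51 = 868.400 and Q₂ = 6705.38/10.51 = 638.000 (equivalently, work directly with expenditure since P cancels).
Midpoint %ΔQ = (6705.38 − 9126.88)/7916.13 = -0.30589; midpoint %ΔI = (58050 − 66110)/62080 = -0.12983.
η = -0.30589 / -0.12983 = 2.356.
η > 1 ⇒ luxury.

2.356 (luxury)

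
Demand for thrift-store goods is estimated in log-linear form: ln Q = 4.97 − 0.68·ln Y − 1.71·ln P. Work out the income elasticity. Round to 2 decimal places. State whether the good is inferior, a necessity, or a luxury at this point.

In a log-linear demand, the coefficient on ln Y is the income elasticity.
So η = -0.68.
η < 0 ⇒ inferior good.

-0.68 (inferior good)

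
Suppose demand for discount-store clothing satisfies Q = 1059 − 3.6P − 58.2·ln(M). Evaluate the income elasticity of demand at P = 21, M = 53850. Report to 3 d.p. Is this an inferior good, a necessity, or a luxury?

At P = 21, M = 53850: Q = 349.372.
Holding P constant, ∂Q/∂M = -58.2/M = -0.00108078.
η_M = (∂Q/∂M)·(M/Q) = -0.00108078 × (53850/349.372) = -0.167.
Since η < 0, this is an inferior good.

-0.167 (inferior good)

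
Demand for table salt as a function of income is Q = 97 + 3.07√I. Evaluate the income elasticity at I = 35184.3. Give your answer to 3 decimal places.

0.428

At I = 35184.3: Q = 672.855.
dQ/dI = 3.07/(2√I) = 0.0081834 at this income.
η = (dQ/dI)·(I/Q) = 0.0081834 × (35184.3/672.855) = 0.428.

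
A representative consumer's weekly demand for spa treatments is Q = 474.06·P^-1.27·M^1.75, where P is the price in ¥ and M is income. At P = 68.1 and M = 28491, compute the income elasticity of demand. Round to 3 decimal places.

For a multiplicative demand Q = A·P^α·M^β, the income elasticity is β everywhere.
Here β = 1.75, so η = 1.750.

1.750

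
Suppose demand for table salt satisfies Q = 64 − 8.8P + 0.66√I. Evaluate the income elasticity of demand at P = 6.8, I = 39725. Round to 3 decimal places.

0.485

At P = 6.8, I = 39725: Q = 135.705.
Holding P constant, ∂Q/∂I = 0.66/(2√I) = 0.0016557.
η_I = (∂Q/∂I)·(I/Q) = 0.0016557 × (39725/135.705) = 0.485.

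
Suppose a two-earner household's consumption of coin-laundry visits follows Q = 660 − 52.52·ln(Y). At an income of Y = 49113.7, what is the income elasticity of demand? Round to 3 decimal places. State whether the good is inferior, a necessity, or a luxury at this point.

-0.567 (inferior good)

At Y = 49113.7: Q = 92.685.
dQ/dY = -52.52/Y = -0.00106936 at this income.
η = (dQ/dY)·(Y/Q) = -0.00106936 × (49113.7/92.685) = -0.567.
Since η < 0, the good is an inferior good.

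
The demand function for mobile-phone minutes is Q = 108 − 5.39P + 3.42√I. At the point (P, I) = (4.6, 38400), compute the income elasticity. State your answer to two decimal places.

0.44

At P = 4.6, I = 38400: Q = 753.386.
Holding P constant, ∂Q/∂I = 3.42/(2√I) = 0.00872631.
η_I = (∂Q/∂I)·(I/Q) = 0.00872631 × (38400/753.386) = 0.44.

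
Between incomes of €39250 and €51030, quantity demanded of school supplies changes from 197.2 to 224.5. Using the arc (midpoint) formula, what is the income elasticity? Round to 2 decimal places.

0.50

ΔQ = 224.5 − 197.2 = 27.3; midpoint Q̄ = (197.2 + 224.5)/2 = 210.85.
ΔI = 51030 − 39250 = 11780; midpoint Ī = (39250 + 51030)/2 = 45140.
η = (ΔQ/Q̄) ÷ (ΔI/Ī) = (27.3/210.85) ÷ (11780/45140) = 0.50.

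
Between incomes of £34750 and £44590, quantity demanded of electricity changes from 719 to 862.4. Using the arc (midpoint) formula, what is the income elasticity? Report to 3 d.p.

0.731

ΔQ = 862.4 − 719 = 143.4; midpoint Q̄ = (719 + 862.4)/2 = 790.7.
ΔI = 44590 − 34750 = 9840; midpoint Ī = (34750 + 44590)/2 = 39670.
η = (ΔQ/Q̄) ÷ (ΔI/Ī) = (143.4/790.7) ÷ (9840/39670) = 0.731.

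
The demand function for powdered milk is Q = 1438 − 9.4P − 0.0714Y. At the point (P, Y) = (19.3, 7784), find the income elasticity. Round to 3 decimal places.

-0.793

At P = 19.3, Y = 7784: Q = 700.802.
Holding P constant, ∂Q/∂Y = −0.0714.
η_Y = (∂Q/∂Y)·(Y/Q) = -0.0714 × (7784/700.802) = -0.793.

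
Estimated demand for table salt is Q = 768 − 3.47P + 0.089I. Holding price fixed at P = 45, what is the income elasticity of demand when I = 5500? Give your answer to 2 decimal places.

0.44

At P = 45, I = 5500: Q = 1101.350.
Holding P constant, ∂Q/∂I = 0.089.
η_I = (∂Q/∂I)·(I/Q) = 0.089 × (5500/1101.350) = 0.44.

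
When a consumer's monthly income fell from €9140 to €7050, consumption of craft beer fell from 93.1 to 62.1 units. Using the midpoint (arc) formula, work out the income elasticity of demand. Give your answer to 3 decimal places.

1.547

ΔQ = 62.1 − 93.1 = -31; midpoint Q̄ = (93.1 + 62.1)/2 = 77.6.
ΔI = 7050 − 9140 = -2090; midpoint Ī = (9140 + 7050)/2 = 8095.
η = (ΔQ/Q̄) ÷ (ΔI/Ī) = (-31/77.6) ÷ (-2090/8095) = 1.547.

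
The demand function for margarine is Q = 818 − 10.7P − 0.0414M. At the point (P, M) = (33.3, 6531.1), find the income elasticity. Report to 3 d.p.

-1.413

At P = 33.3, M = 6531.1: Q = 191.302.
Holding P constant, ∂Q/∂M = −0.0414.
η_M = (∂Q/∂M)·(M/Q) = -0.0414 × (6531.1/191.302) = -1.413.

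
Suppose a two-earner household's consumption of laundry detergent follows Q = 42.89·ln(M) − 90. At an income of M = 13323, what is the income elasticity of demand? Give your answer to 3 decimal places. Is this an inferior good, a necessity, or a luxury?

0.135 (necessity)

At M = 13323: Q = 317.337.
dQ/dM = 42.89/M = 0.00321924 at this income.
η = (dQ/dM)·(M/Q) = 0.00321924 × (13323/317.337) = 0.135.
Since 0 < η < 1, the good is a necessity.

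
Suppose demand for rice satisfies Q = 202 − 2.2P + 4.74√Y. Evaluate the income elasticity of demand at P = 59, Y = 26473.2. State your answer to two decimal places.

0.46

At P = 59, Y = 26473.2: Q = 843.426.
Holding P constant, ∂Q/∂Y = 4.74/(2√Y) = 0.0145662.
η_Y = (∂Q/∂Y)·(Y/Q) = 0.0145662 × (26473.2/843.426) = 0.46.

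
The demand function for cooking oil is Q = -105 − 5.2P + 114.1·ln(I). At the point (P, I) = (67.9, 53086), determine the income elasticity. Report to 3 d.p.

0.146

At P = 67.9, I = 53086: Q = 783.290.
Holding P constant, ∂Q/∂I = 114.1/I = 0.00214934.
η_I = (∂Q/∂I)·(I/Q) = 0.00214934 × (53086/783.290) = 0.146.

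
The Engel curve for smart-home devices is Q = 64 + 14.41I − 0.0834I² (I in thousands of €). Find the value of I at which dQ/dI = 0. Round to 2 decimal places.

dQ/dI = 14.41 − 0.1668I.
The good is inferior where dQ/dI < 0. Setting dQ/dI = 0 gives I = 14.41 / 0.1668 = 86.39.

86.39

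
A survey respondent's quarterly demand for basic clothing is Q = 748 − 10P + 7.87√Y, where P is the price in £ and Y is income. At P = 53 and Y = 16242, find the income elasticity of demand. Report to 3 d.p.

At P = 53, Y = 16242: Q = 1220.985.
Holding P constant, ∂Q/∂Y = 7.87/(2√Y) = 0.0308763.
η_Y = (∂Q/∂Y)·(Y/Q) = 0.0308763 × (16242/1220.985) = 0.411.

0.411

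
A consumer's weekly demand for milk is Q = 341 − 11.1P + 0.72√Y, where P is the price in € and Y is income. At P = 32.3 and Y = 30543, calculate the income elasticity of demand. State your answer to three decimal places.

At P = 32.3, Y = 30543: Q = 108.301.
Holding P constant, ∂Q/∂Y = 0.72/(2√Y) = 0.0020599.
η_Y = (∂Q/∂Y)·(Y/Q) = 0.0020599 × (30543/108.301) = 0.581.

0.581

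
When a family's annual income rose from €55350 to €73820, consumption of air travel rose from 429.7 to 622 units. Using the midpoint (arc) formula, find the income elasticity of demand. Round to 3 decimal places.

1.279

ΔQ = 622 − 429.7 = 192.3; midpoint Q̄ = (429.7 + 622)/2 = 525.85.
ΔI = 73820 − 55350 = 18470; midpoint Ī = (55350 + 73820)/2 = 64585.
η = (ΔQ/Q̄) ÷ (ΔI/Ī) = (192.3/525.85) ÷ (18470/64585) = 1.279.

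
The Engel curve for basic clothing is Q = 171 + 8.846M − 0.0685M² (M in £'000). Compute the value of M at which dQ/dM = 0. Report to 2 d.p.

64.57

dQ/dM = 8.846 − 0.137M.
The good is inferior where dQ/dM < 0. Setting dQ/dM = 0 gives M = 8.846 / 0.137 = 64.57.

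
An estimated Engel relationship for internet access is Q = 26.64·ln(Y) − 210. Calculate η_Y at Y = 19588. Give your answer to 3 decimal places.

At Y = 19588: Q = 53.274.
dQ/dY = 26.64/Y = 0.00136002 at this income.
η = (dQ/dY)·(Y/Q) = 0.00136002 × (19588/53.274) = 0.500.

0.500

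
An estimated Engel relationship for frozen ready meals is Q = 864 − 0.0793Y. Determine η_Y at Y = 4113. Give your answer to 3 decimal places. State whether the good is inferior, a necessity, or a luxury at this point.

-0.606 (inferior good)

At Y = 4113: Q = 537.839.
dQ/dY = −0.0793.
η = (dQ/dY)·(Y/Q) = -0.0793 × (4113/537.839) = -0.606.
Since η < 0, the good is an inferior good.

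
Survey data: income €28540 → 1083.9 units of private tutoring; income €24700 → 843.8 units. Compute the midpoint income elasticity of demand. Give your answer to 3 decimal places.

ΔQ = 843.8 − 1083.9 = -240.1; midpoint Q̄ = (1083.9 + 843.8)/2 = 963.85.
ΔI = 24700 − 28540 = -3840; midpoint Ī = (28540 + 24700)/2 = 26620.
η = (ΔQ/Q̄) ÷ (ΔI/Ī) = (-240.1/963.85) ÷ (-3840/26620) = 1.727.

1.727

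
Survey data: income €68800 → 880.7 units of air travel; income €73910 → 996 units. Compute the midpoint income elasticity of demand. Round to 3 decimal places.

ΔQ = 996 − 880.7 = 115.3; midpoint Q̄ = (880.7 + 996)/2 = 938.35.
ΔI = 73910 − 68800 = 5110; midpoint Ī = (68800 + 73910)/2 = 71355.
η = (ΔQ/Q̄) ÷ (ΔI/Ī) = (115.3/938.35) ÷ (5110/71355) = 1.716.

1.716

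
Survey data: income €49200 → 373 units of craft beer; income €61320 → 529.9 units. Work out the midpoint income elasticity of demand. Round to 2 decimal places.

ΔQ = 529.9 − 373 = 156.9; midpoint Q̄ = (373 + 529.9)/2 = 451.45.
ΔI = 61320 − 49200 = 12120; midpoint Ī = (49200 + 61320)/2 = 55260.
η = (ΔQ/Q̄) ÷ (ΔI/Ī) = (156.9/451.45) ÷ (12120/55260) = 1.58.

1.58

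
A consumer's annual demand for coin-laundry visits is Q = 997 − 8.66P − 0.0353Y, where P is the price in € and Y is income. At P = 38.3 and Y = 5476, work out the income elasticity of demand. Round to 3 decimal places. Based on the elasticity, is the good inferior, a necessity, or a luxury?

-0.410 (inferior good)

At P = 38.3, Y = 5476: Q = 472.019.
Holding P constant, ∂Q/∂Y = −0.0353.
η_Y = (∂Q/∂Y)·(Y/Q) = -0.0353 × (5476/472.019) = -0.410.
Since η < 0, this is an inferior good.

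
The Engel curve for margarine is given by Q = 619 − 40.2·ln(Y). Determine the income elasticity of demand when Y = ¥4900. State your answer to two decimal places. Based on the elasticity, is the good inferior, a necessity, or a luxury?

At Y = 4900: Q = 277.421.
dQ/dY = -40.2/Y = -0.00820408 at this income.
η = (dQ/dY)·(Y/Q) = -0.00820408 × (4900/277.421) = -0.14.
Since η < 0, the good is an inferior good.

-0.14 (inferior good)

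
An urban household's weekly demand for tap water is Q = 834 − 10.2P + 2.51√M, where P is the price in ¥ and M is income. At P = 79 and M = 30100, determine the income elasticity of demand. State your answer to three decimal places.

0.470

At P = 79, M = 30100: Q = 463.669.
Holding P constant, ∂Q/∂M = 2.51/(2√M) = 0.0072337.
η_M = (∂Q/∂M)·(M/Q) = 0.0072337 × (30100/463.669) = 0.470.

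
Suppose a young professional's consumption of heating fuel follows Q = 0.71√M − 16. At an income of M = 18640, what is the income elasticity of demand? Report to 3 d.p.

0.599

At M = 18640: Q = 80.935.
dQ/dM = 0.71/(2√M) = 0.00260019 at this income.
η = (dQ/dM)·(M/Q) = 0.00260019 × (18640/80.935) = 0.599.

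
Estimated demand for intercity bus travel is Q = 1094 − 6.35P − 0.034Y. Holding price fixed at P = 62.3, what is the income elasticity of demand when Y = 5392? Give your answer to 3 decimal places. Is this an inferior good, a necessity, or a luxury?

-0.356 (inferior good)

At P = 62.3, Y = 5392: Q = 515.067.
Holding P constant, ∂Q/∂Y = −0.034.
η_Y = (∂Q/∂Y)·(Y/Q) = -0.034 × (5392/515.067) = -0.356.
Since η < 0, this is an inferior good.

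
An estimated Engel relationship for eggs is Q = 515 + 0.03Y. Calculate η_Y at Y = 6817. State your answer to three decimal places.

0.284

At Y = 6817: Q = 719.510.
dQ/dY = 0.03.
η = (dQ/dY)·(Y/Q) = 0.03 × (6817/719.510) = 0.284.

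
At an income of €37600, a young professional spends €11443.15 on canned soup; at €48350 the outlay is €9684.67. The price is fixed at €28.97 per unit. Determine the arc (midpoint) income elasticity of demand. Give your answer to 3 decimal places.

-0.665

With a constant price, Q₁ = 11443.15/28.97 = 395.000 and Q₂ = 9684.67/28.97 = 334.300 (equivalently, work directly with expenditure since P cancels).
Midpoint %ΔQ = (9684.67 − 11443.15)/10563.91 = -0.16646; midpoint %ΔI = (48350 − 37600)/42975 = 0.25015.
η = -0.16646 / 0.25015 = -0.665.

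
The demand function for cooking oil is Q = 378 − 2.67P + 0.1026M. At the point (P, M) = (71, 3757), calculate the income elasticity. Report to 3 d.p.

At P = 71, M = 3757: Q = 573.898.
Holding P constant, ∂Q/∂M = 0.1026.
η_M = (∂Q/∂M)·(M/Q) = 0.1026 × (3757/573.898) = 0.672.

0.672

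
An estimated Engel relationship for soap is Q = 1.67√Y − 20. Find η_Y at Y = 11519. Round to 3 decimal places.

0.563

At Y = 11519: Q = 159.235.
dQ/dY = 1.67/(2√Y) = 0.00777999 at this income.
η = (dQ/dY)·(Y/Q) = 0.00777999 × (11519/159.235) = 0.563.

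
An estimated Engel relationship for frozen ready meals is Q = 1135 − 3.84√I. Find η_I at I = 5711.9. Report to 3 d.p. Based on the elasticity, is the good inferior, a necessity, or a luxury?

At I = 5711.9: Q = 844.784.
dQ/dI = -3.84/(2√I) = -0.0254045 at this income.
η = (dQ/dI)·(I/Q) = -0.0254045 × (5711.9/844.784) = -0.172.
Since η < 0, the good is an inferior good.

-0.172 (inferior good)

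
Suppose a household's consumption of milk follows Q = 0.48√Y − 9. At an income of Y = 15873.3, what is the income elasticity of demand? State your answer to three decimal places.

At Y = 15873.3: Q = 51.475.
dQ/dY = 0.48/(2√Y) = 0.00190492 at this income.
η = (dQ/dY)·(Y/Q) = 0.00190492 × (15873.3/51.475) = 0.587.

0.587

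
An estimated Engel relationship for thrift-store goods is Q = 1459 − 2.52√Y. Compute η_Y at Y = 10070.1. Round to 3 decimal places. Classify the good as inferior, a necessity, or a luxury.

At Y = 10070.1: Q = 1206.118.
dQ/dY = -2.52/(2√Y) = -0.0125561 at this income.
η = (dQ/dY)·(Y/Q) = -0.0125561 × (10070.1/1206.118) = -0.105.
Since η < 0, the good is an inferior good.

-0.105 (inferior good)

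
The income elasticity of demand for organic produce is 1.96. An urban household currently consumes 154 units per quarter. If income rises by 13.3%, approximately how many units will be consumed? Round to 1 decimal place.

194.1

%ΔQ ≈ η × %ΔI = 1.96 × 13.3% = 26.068%.
New Q ≈ 154 × (1 + 0.26068) = 194.1.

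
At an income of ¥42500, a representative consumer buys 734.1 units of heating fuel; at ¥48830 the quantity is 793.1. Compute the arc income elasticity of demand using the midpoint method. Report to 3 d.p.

ΔQ = 793.1 − 734.1 = 59; midpoint Q̄ = (734.1 + 793.1)/2 = 763.6.
ΔI = 48830 − 42500 = 6330; midpoint Ī = (42500 + 48830)/2 = 45665.
η = (ΔQ/Q̄) ÷ (ΔI/Ī) = (59/763.6) ÷ (6330/45665) = 0.557.

0.557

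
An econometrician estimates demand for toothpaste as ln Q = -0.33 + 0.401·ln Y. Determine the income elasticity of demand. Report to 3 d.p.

0.401

In a log-linear demand, the coefficient on ln Y is the income elasticity.
So η = 0.401.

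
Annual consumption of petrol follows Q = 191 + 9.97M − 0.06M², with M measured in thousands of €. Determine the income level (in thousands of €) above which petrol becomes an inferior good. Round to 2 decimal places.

83.08

dQ/dM = 9.97 − 0.12M.
The good is inferior where dQ/dM < 0. Setting dQ/dM = 0 gives M = 9.97 / 0.12 = 83.08.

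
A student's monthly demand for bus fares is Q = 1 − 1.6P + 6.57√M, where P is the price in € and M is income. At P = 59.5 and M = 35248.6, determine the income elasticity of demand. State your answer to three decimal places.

At P = 59.5, M = 35248.6: Q = 1139.292.
Holding P constant, ∂Q/∂M = 6.57/(2√M) = 0.017497.
η_M = (∂Q/∂M)·(M/Q) = 0.017497 × (35248.6/1139.292) = 0.541.

0.541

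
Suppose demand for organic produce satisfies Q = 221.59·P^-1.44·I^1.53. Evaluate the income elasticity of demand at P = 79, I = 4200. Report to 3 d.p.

For a multiplicative demand Q = A·P^α·I^β, the income elasticity is β everywhere.
Here β = 1.53, so η = 1.530.

1.530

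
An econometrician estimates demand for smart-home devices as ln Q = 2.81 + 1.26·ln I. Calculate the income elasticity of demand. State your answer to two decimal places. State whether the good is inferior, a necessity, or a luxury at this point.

1.26 (luxury)

In a log-linear demand, the coefficient on ln I is the income elasticity.
So η = 1.26.
η > 1 ⇒ luxury.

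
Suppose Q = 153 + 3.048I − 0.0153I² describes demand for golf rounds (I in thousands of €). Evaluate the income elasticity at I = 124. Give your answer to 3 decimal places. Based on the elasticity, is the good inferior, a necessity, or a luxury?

-0.313 (inferior good)

At I = 124: Q = 295.6992.
dQ/dI = 3.048 − 0.0306I = -0.74640.
η = (dQ/dI)·(I/Q) = -0.74640 × (124/295.6992) = -0.313.
η < 0 ⇒ inferior good.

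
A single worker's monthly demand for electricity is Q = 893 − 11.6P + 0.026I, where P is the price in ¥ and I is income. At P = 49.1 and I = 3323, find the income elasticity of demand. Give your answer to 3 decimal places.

At P = 49.1, I = 3323: Q = 409.838.
Holding P constant, ∂Q/∂I = 0.026.
η_I = (∂Q/∂I)·(I/Q) = 0.026 × (3323/409.838) = 0.211.

0.211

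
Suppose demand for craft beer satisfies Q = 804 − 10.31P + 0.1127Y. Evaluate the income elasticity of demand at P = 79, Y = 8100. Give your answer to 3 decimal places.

1.012

At P = 79, Y = 8100: Q = 902.380.
Holding P constant, ∂Q/∂Y = 0.1127.
η_Y = (∂Q/∂Y)·(Y/Q) = 0.1127 × (8100/902.380) = 1.012.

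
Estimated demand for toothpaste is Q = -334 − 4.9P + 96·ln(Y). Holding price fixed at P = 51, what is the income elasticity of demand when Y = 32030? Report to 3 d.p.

At P = 51, Y = 32030: Q = 412.045.
Holding P constant, ∂Q/∂Y = 96/Y = 0.00299719.
η_Y = (∂Q/∂Y)·(Y/Q) = 0.00299719 × (32030/412.045) = 0.233.

0.233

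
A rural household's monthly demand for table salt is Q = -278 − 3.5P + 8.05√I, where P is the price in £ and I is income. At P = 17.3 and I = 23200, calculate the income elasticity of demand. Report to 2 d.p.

0.69

At P = 17.3, I = 23200: Q = 887.589.
Holding P constant, ∂Q/∂I = 8.05/(2√I) = 0.0264254.
η_I = (∂Q/∂I)·(I/Q) = 0.0264254 × (23200/887.589) = 0.69.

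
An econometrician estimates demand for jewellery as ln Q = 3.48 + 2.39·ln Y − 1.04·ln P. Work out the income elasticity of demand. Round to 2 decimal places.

2.39

In a log-linear demand, the coefficient on ln Y is the income elasticity.
So η = 2.39.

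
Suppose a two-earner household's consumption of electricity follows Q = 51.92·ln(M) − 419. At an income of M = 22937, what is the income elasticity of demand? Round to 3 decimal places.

0.508

At M = 22937: Q = 102.303.
dQ/dM = 51.92/M = 0.00226359 at this income.
η = (dQ/dM)·(M/Q) = 0.00226359 × (22937/102.303) = 0.508.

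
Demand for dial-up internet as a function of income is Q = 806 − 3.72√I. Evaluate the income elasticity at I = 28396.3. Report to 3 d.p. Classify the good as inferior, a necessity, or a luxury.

At I = 28396.3: Q = 179.135.
dQ/dI = -3.72/(2√I) = -0.0110378 at this income.
η = (dQ/dI)·(I/Q) = -0.0110378 × (28396.3/179.135) = -1.750.
Since η < 0, the good is an inferior good.

-1.750 (inferior good)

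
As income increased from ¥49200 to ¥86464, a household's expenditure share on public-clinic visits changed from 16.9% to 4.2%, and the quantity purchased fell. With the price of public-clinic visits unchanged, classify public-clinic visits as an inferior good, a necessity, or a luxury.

Quantity demanded falls as income rises, so η < 0.

inferior good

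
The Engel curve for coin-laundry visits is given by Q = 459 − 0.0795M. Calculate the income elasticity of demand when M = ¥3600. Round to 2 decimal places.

-1.66

At M = 3600: Q = 172.800.
dQ/dM = −0.0795.
η = (dQ/dM)·(M/Q) = -0.0795 × (3600/172.800) = -1.66.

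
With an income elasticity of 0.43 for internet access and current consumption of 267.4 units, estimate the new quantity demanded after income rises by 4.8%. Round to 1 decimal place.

%ΔQ ≈ η × %ΔI = 0.43 × 4.8% = 2.064%.
New Q ≈ 267.4 × (1 + 0.02064) = 272.9.

272.9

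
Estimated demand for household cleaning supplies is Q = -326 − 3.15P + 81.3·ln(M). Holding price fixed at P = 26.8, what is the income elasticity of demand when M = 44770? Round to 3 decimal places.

At P = 26.8, M = 44770: Q = 460.246.
Holding P constant, ∂Q/∂M = 81.3/M = 0.00181595.
η_M = (∂Q/∂M)·(M/Q) = 0.00181595 × (44770/460.246) = 0.177.

0.177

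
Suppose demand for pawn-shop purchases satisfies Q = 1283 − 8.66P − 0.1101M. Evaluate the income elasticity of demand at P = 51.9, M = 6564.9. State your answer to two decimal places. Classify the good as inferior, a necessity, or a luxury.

At P = 51.9, M = 6564.9: Q = 110.751.
Holding P constant, ∂Q/∂M = −0.1101.
η_M = (∂Q/∂M)·(M/Q) = -0.1101 × (6564.9/110.751) = -6.53.
Since η < 0, this is an inferior good.

-6.53 (inferior good)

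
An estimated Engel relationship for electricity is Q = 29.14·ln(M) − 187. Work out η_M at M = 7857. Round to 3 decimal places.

At M = 7857: Q = 74.361.
dQ/dM = 29.14/M = 0.00370879 at this income.
η = (dQ/dM)·(M/Q) = 0.00370879 × (7857/74.361) = 0.392.

0.392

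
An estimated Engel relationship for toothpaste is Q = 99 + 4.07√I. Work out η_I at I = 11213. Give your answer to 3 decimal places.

0.407

At I = 11213: Q = 529.978.
dQ/dI = 4.07/(2√I) = 0.0192178 at this income.
η = (dQ/dI)·(I/Q) = 0.0192178 × (11213/529.978) = 0.407.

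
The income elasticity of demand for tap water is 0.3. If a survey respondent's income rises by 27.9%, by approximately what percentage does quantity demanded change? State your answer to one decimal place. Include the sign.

8.4%

%ΔQ ≈ η × %ΔI = 0.3 × 27.9% = 8.4%.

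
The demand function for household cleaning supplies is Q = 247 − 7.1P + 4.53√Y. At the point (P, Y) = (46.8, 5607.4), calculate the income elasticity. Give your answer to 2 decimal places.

0.67

At P = 46.8, Y = 5607.4: Q = 253.938.
Holding P constant, ∂Q/∂Y = 4.53/(2√Y) = 0.0302474.
η_Y = (∂Q/∂Y)·(Y/Q) = 0.0302474 × (5607.4/253.938) = 0.67.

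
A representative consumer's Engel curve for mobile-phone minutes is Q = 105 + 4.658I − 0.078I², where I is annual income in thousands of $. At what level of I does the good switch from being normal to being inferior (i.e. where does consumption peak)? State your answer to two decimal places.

dQ/dI = 4.658 − 0.156I.
The good is inferior where dQ/dI < 0. Setting dQ/dI = 0 gives I = 4.658 / 0.156 = 29.86.

29.86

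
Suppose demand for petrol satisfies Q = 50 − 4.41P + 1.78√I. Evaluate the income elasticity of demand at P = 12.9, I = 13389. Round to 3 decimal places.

At P = 12.9, I = 13389: Q = 199.076.
Holding P constant, ∂Q/∂I = 1.78/(2√I) = 0.00769159.
η_I = (∂Q/∂I)·(I/Q) = 0.00769159 × (13389/199.076) = 0.517.

0.517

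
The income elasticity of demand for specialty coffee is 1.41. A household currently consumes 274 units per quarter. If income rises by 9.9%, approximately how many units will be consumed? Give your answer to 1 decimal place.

%ΔQ ≈ η × %ΔI = 1.41 × 9.9% = 13.959%.
New Q ≈ 274 × (1 + 0.13959) = 312.2.

312.2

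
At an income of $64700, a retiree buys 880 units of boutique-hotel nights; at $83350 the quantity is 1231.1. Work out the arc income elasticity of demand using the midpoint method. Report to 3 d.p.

1.320

ΔQ = 1231.1 − 880 = 351.1; midpoint Q̄ = (880 + 1231.1)/2 = 1055.55.
ΔI = 83350 − 64700 = 18650; midpoint Ī = (64700 + 83350)/2 = 74025.
η = (ΔQ/Q̄) ÷ (ΔI/Ī) = (351.1/1055.55) ÷ (18650/74025) = 1.320.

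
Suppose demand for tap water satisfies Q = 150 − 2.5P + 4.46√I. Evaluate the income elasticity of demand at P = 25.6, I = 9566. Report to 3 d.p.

At P = 25.6, I = 9566: Q = 522.214.
Holding P constant, ∂Q/∂I = 4.46/(2√I) = 0.0228003.
η_I = (∂Q/∂I)·(I/Q) = 0.0228003 × (9566/522.214) = 0.418.

0.418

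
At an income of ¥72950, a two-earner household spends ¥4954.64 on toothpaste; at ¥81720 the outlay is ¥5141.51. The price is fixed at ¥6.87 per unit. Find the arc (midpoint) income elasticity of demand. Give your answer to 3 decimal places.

0.326

With a constant price, Q₁ = 4954.64/6.87 = 721.199 and Q₂ = 5141.51/6.87 = 748.400 (equivalently, work directly with expenditure since P cancels).
Midpoint %ΔQ = (5141.51 − 4954.64)/5048.08 = 0.03702; midpoint %ΔI = (81720 − 72950)/77335 = 0.11340.
η = 0.03702 / 0.11340 = 0.326.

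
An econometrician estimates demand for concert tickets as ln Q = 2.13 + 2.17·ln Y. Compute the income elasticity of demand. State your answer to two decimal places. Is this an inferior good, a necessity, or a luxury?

2.17 (luxury)

In a log-linear demand, the coefficient on ln Y is the income elasticity.
So η = 2.17.
η > 1 ⇒ luxury.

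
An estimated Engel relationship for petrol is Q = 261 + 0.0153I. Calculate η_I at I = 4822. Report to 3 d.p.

0.220

At I = 4822: Q = 334.777.
dQ/dI = 0.0153.
η = (dQ/dI)·(I/Q) = 0.0153 × (4822/334.777) = 0.220.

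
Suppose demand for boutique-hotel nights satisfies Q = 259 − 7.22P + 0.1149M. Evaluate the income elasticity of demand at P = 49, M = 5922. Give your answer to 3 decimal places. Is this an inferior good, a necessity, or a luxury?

At P = 49, M = 5922: Q = 585.658.
Holding P constant, ∂Q/∂M = 0.1149.
η_M = (∂Q/∂M)·(M/Q) = 0.1149 × (5922/585.658) = 1.162.
Since η > 1, this is a luxury.

1.162 (luxury)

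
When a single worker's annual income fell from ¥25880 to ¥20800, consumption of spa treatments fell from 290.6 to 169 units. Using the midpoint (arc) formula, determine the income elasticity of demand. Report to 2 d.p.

ΔQ = 169 − 290.6 = -121.6; midpoint Q̄ = (290.6 + 169)/2 = 229.8.
ΔI = 20800 − 25880 = -5080; midpoint Ī = (25880 + 20800)/2 = 23340.
η = (ΔQ/Q̄) ÷ (ΔI/Ī) = (-121.6/229.8) ÷ (-5080/23340) = 2.43.

2.43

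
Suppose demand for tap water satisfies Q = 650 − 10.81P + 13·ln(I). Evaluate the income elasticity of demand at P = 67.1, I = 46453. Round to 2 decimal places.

At P = 67.1, I = 46453: Q = 64.350.
Holding P constant, ∂Q/∂I = 13/I = 0.000279853.
η_I = (∂Q/∂I)·(I/Q) = 0.000279853 × (46453/64.350) = 0.20.

0.20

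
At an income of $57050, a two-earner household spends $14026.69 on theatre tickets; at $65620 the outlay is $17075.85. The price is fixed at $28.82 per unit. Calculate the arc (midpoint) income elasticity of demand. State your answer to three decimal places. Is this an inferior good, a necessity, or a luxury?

1.403 (luxury)

With a constant price, Q₁ = 14026.69/28.82 = 486.700 and Q₂ = 17075.85/28.82 = 592.500 (equivalently, work directly with expenditure since P cancels).
Midpoint %ΔQ = (17075.85 − 14026.69)/15551.27 = 0.19607; midpoint %ΔI = (65620 − 57050)/61335 = 0.13972.
η = 0.19607 / 0.13972 = 1.403.
η > 1 ⇒ luxury.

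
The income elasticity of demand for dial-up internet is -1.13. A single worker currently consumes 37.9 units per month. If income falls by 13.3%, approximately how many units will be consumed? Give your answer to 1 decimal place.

43.6

%ΔQ ≈ η × %ΔI = -1.13 × (-13.3%) = 15.029%.
New Q ≈ 37.9 × (1 + 0.15029) = 43.6.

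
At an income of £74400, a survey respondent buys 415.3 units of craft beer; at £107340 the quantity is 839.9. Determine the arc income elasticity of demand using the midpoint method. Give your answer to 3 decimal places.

1.866

ΔQ = 839.9 − 415.3 = 424.6; midpoint Q̄ = (415.3 + 839.9)/2 = 627.6.
ΔI = 107340 − 74400 = 32940; midpoint Ī = (74400 + 107340)/2 = 90870.
η = (ΔQ/Q̄) ÷ (ΔI/Ī) = (424.6/627.6) ÷ (32940/90870) = 1.866.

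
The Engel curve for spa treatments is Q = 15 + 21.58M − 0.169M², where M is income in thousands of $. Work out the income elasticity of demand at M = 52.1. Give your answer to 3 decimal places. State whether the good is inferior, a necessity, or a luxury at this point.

At M = 52.1: Q = 680.5827.
dQ/dM = 21.58 − 0.338M = 3.97020.
η = (dQ/dM)·(M/Q) = 3.97020 × (52.1/680.5827) = 0.304.
0 < η < 1 ⇒ necessity.

0.304 (necessity)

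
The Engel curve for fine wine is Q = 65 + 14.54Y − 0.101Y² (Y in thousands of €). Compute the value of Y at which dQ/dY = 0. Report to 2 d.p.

71.98

dQ/dY = 14.54 − 0.202Y.
The good is inferior where dQ/dY < 0. Setting dQ/dY = 0 gives Y = 14.54 / 0.202 = 71.98.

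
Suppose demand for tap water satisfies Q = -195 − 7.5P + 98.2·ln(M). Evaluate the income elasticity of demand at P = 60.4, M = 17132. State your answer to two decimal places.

At P = 60.4, M = 17132: Q = 309.323.
Holding P constant, ∂Q/∂M = 98.2/M = 0.00573196.
η_M = (∂Q/∂M)·(M/Q) = 0.00573196 × (17132/309.323) = 0.32.

0.32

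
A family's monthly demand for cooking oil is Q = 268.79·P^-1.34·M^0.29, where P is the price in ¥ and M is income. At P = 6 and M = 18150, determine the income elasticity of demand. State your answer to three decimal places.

For a multiplicative demand Q = A·P^α·M^β, the income elasticity is β everywhere.
Here β = 0.29, so η = 0.290.

0.290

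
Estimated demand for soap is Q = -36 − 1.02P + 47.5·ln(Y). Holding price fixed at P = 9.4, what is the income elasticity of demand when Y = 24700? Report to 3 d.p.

At P = 9.4, Y = 24700: Q = 434.854.
Holding P constant, ∂Q/∂Y = 47.5/Y = 0.00192308.
η_Y = (∂Q/∂Y)·(Y/Q) = 0.00192308 × (24700/434.854) = 0.109.

0.109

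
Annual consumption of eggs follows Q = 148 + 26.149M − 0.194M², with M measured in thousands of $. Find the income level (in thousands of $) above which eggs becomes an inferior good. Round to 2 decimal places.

dQ/dM = 26.149 − 0.388M.
The good is inferior where dQ/dM < 0. Setting dQ/dM = 0 gives M = 26.149 / 0.388 = 67.39.

67.39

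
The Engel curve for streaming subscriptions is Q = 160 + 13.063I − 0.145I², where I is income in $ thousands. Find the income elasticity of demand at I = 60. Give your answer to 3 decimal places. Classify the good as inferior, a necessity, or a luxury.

At I = 60: Q = 421.7800.
dQ/dI = 13.063 − 0.29I = -4.33700.
η = (dQ/dI)·(I/Q) = -4.33700 × (60/421.7800) = -0.617.
η < 0 ⇒ inferior good.

-0.617 (inferior good)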